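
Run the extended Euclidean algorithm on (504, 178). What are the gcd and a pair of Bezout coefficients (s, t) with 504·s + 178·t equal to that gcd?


Euclidean algorithm on (504, 178) — divide until remainder is 0:
  504 = 2 · 178 + 148
  178 = 1 · 148 + 30
  148 = 4 · 30 + 28
  30 = 1 · 28 + 2
  28 = 14 · 2 + 0
gcd(504, 178) = 2.
Track Bezout coefficients alongside the remainders: start with r₀ = 504 = a·1 + b·0 (s = 1, t = 0) and r₁ = 178 = a·0 + b·1 (s = 0, t = 1); each new remainder r_{k+1} = r_{k-1} − q_k·r_k inherits s_{k+1} = s_{k-1} − q_k·s_k, t_{k+1} = t_{k-1} − q_k·t_k, so r_k = a·s_k + b·t_k at every step:
  q = 2: r = 148, s = 1 − 2·0 = 1, t = 0 − 2·1 = -2  (check: 504·1 + 178·(-2) = 148)
  q = 1: r = 30, s = 0 − 1·1 = -1, t = 1 − 1·(-2) = 3  (check: 504·(-1) + 178·3 = 30)
  q = 4: r = 28, s = 1 − 4·(-1) = 5, t = -2 − 4·3 = -14  (check: 504·5 + 178·(-14) = 28)
  q = 1: r = 2, s = -1 − 1·5 = -6, t = 3 − 1·(-14) = 17  (check: 504·(-6) + 178·17 = 2)
The row with r = 2 (the gcd) gives the Bezout coefficients s = -6, t = 17.
Result: 504 · (-6) + 178 · (17) = 2.

gcd(504, 178) = 2; s = -6, t = 17 (check: 504·(-6) + 178·17 = 2).


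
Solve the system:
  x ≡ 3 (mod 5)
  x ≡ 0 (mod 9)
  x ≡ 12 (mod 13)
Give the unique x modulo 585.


Moduli 5, 9, 13 are pairwise coprime; by CRT there is a unique solution modulo M = 5 · 9 · 13 = 585.
Solve pairwise, accumulating the modulus:
  Start with x ≡ 3 (mod 5).
  Combine with x ≡ 0 (mod 9): since gcd(5, 9) = 1, we get a unique residue mod 45.
    Write x = 3 + 5·t and substitute into x ≡ 0 (mod 9): 5·t ≡ 0 − 3 = -3 (mod 9).
    Reduce coefficients mod 9: 5·t ≡ 6 (mod 9).
    The inverse of 5 mod 9 is 2 (since 5·2 = 10 = 1·9 + 1), so t ≡ 2·6 = 12 ≡ 3 (mod 9).
    Then x = 3 + 5·3 = 18, valid modulo lcm(5, 9) = 45: x ≡ 18 (mod 45).
  Combine with x ≡ 12 (mod 13): since gcd(45, 13) = 1, we get a unique residue mod 585.
    Write x = 18 + 45·t and substitute into x ≡ 12 (mod 13): 45·t ≡ 12 − 18 = -6 (mod 13).
    Reduce coefficients mod 13: 6·t ≡ 7 (mod 13).
    The inverse of 6 mod 13 is 11 (since 6·11 = 66 = 5·13 + 1), so t ≡ 11·7 = 77 ≡ 12 (mod 13).
    Then x = 18 + 45·12 = 558, valid modulo lcm(45, 13) = 585: x ≡ 558 (mod 585).
Verify: 558 mod 5 = 3 ✓, 558 mod 9 = 0 ✓, 558 mod 13 = 12 ✓.

x ≡ 558 (mod 585).


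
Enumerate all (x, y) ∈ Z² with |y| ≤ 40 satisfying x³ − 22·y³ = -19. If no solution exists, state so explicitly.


The equation is x³ - 22y³ = -19. For fixed y, x³ = 22·y³ − 19, so a solution requires the RHS to be a perfect cube.
Strategy: iterate y from -40 to 40, compute RHS = 22·y³ − 19, and check whether it is a (positive or negative) perfect cube.
Check small values of y:
  y = 0: RHS = -19 is not a perfect cube.
  y = 1: RHS = 3 is not a perfect cube.
  y = -1: RHS = -41 is not a perfect cube.
  y = 2: RHS = 157 is not a perfect cube.
  y = -2: RHS = -195 is not a perfect cube.
  y = 3: RHS = 575 is not a perfect cube.
  y = -3: RHS = -613 is not a perfect cube.
Continuing the search up to |y| = 40 finds no solutions either.
No (x, y) in the scanned range satisfies the equation.

No integer solutions with |y| ≤ 40.


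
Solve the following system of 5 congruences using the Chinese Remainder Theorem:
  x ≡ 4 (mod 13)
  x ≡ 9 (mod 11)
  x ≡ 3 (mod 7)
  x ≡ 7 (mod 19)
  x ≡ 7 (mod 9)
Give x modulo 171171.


Product of moduli M = 13 · 11 · 7 · 19 · 9 = 171171.
Merge one congruence at a time:
  Start: x ≡ 4 (mod 13).
  Combine with x ≡ 9 (mod 11); new modulus lcm = 143.
    Write x = 4 + 13·t and substitute into x ≡ 9 (mod 11): 13·t ≡ 9 − 4 = 5 (mod 11).
    Reduce coefficients mod 11: 2·t ≡ 5 (mod 11).
    The inverse of 2 mod 11 is 6 (since 2·6 = 12 = 1·11 + 1), so t ≡ 6·5 = 30 ≡ 8 (mod 11).
    Then x = 4 + 13·8 = 108, valid modulo lcm(13, 11) = 143: x ≡ 108 (mod 143).
  Combine with x ≡ 3 (mod 7); new modulus lcm = 1001.
    Write x = 108 + 143·t and substitute into x ≡ 3 (mod 7): 143·t ≡ 3 − 108 = -105 (mod 7).
    Reduce coefficients mod 7: 3·t ≡ 0 (mod 7).
    The inverse of 3 mod 7 is 5 (since 3·5 = 15 = 2·7 + 1), so t ≡ 5·0 = 0 ≡ 0 (mod 7).
    Then x = 108 + 143·0 = 108, valid modulo lcm(143, 7) = 1001: x ≡ 108 (mod 1001).
  Combine with x ≡ 7 (mod 19); new modulus lcm = 19019.
    Write x = 108 + 1001·t and substitute into x ≡ 7 (mod 19): 1001·t ≡ 7 − 108 = -101 (mod 19).
    Reduce coefficients mod 19: 13·t ≡ 13 (mod 19).
    The inverse of 13 mod 19 is 3 (since 13·3 = 39 = 2·19 + 1), so t ≡ 3·13 = 39 ≡ 1 (mod 19).
    Then x = 108 + 1001·1 = 1109, valid modulo lcm(1001, 19) = 19019: x ≡ 1109 (mod 19019).
  Combine with x ≡ 7 (mod 9); new modulus lcm = 171171.
    Write x = 1109 + 19019·t and substitute into x ≡ 7 (mod 9): 19019·t ≡ 7 − 1109 = -1102 (mod 9).
    Reduce coefficients mod 9: 2·t ≡ 5 (mod 9).
    The inverse of 2 mod 9 is 5 (since 2·5 = 10 = 1·9 + 1), so t ≡ 5·5 = 25 ≡ 7 (mod 9).
    Then x = 1109 + 19019·7 = 134242, valid modulo lcm(19019, 9) = 171171: x ≡ 134242 (mod 171171).
Verify against each original: 134242 mod 13 = 4, 134242 mod 11 = 9, 134242 mod 7 = 3, 134242 mod 19 = 7, 134242 mod 9 = 7.

x ≡ 134242 (mod 171171).


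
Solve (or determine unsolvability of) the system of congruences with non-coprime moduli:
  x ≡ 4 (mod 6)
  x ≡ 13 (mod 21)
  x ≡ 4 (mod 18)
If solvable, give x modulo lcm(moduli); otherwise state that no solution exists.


Moduli 6, 21, 18 are not pairwise coprime, so CRT works modulo lcm(m_i) when all pairwise compatibility conditions hold.
Pairwise compatibility: gcd(m_i, m_j) must divide a_i - a_j for every pair.
Merge one congruence at a time:
  Start: x ≡ 4 (mod 6).
  Combine with x ≡ 13 (mod 21): gcd(6, 21) = 3; 13 - 4 = 9, which IS divisible by 3, so compatible.
    Write x = 4 + 6·t and substitute into x ≡ 13 (mod 21): 6·t ≡ 13 − 4 = 9 (mod 21).
    Divide the congruence (and modulus) by g = 3: 2·t ≡ 3 (mod 7).
    The inverse of 2 mod 7 is 4 (since 2·4 = 8 = 1·7 + 1), so t ≡ 4·3 = 12 ≡ 5 (mod 7).
    Then x = 4 + 6·5 = 34, valid modulo lcm(6, 21) = 42: x ≡ 34 (mod 42).
  Combine with x ≡ 4 (mod 18): gcd(42, 18) = 6; 4 - 34 = -30, which IS divisible by 6, so compatible.
    Write x = 34 + 42·t and substitute into x ≡ 4 (mod 18): 42·t ≡ 4 − 34 = -30 (mod 18).
    Divide the congruence (and modulus) by g = 6: 7·t ≡ -5 (mod 3).
    Reduce coefficients mod 3: 1·t ≡ 1 (mod 3).
    So t ≡ 1 (mod 3).
    Then x = 34 + 42·1 = 76, valid modulo lcm(42, 18) = 126: x ≡ 76 (mod 126).
Verify: 76 mod 6 = 4, 76 mod 21 = 13, 76 mod 18 = 4.

x ≡ 76 (mod 126).


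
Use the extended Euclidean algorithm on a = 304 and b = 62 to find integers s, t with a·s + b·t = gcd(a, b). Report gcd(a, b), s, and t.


Euclidean algorithm on (304, 62) — divide until remainder is 0:
  304 = 4 · 62 + 56
  62 = 1 · 56 + 6
  56 = 9 · 6 + 2
  6 = 3 · 2 + 0
gcd(304, 62) = 2.
Track Bezout coefficients alongside the remainders: start with r₀ = 304 = a·1 + b·0 (s = 1, t = 0) and r₁ = 62 = a·0 + b·1 (s = 0, t = 1); each new remainder r_{k+1} = r_{k-1} − q_k·r_k inherits s_{k+1} = s_{k-1} − q_k·s_k, t_{k+1} = t_{k-1} − q_k·t_k, so r_k = a·s_k + b·t_k at every step:
  q = 4: r = 56, s = 1 − 4·0 = 1, t = 0 − 4·1 = -4  (check: 304·1 + 62·(-4) = 56)
  q = 1: r = 6, s = 0 − 1·1 = -1, t = 1 − 1·(-4) = 5  (check: 304·(-1) + 62·5 = 6)
  q = 9: r = 2, s = 1 − 9·(-1) = 10, t = -4 − 9·5 = -49  (check: 304·10 + 62·(-49) = 2)
The row with r = 2 (the gcd) gives the Bezout coefficients s = 10, t = -49.
Result: 304 · (10) + 62 · (-49) = 2.

gcd(304, 62) = 2; s = 10, t = -49 (check: 304·10 + 62·(-49) = 2).


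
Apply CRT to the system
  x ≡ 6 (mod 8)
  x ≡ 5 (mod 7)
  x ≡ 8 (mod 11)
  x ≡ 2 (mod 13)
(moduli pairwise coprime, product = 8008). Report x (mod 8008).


Product of moduli M = 8 · 7 · 11 · 13 = 8008.
Merge one congruence at a time:
  Start: x ≡ 6 (mod 8).
  Combine with x ≡ 5 (mod 7); new modulus lcm = 56.
    Write x = 6 + 8·t and substitute into x ≡ 5 (mod 7): 8·t ≡ 5 − 6 = -1 (mod 7).
    Reduce coefficients mod 7: 1·t ≡ 6 (mod 7).
    So t ≡ 6 (mod 7).
    Then x = 6 + 8·6 = 54, valid modulo lcm(8, 7) = 56: x ≡ 54 (mod 56).
  Combine with x ≡ 8 (mod 11); new modulus lcm = 616.
    Write x = 54 + 56·t and substitute into x ≡ 8 (mod 11): 56·t ≡ 8 − 54 = -46 (mod 11).
    Reduce coefficients mod 11: 1·t ≡ 9 (mod 11).
    So t ≡ 9 (mod 11).
    Then x = 54 + 56·9 = 558, valid modulo lcm(56, 11) = 616: x ≡ 558 (mod 616).
  Combine with x ≡ 2 (mod 13); new modulus lcm = 8008.
    Write x = 558 + 616·t and substitute into x ≡ 2 (mod 13): 616·t ≡ 2 − 558 = -556 (mod 13).
    Reduce coefficients mod 13: 5·t ≡ 3 (mod 13).
    The inverse of 5 mod 13 is 8 (since 5·8 = 40 = 3·13 + 1), so t ≡ 8·3 = 24 ≡ 11 (mod 13).
    Then x = 558 + 616·11 = 7334, valid modulo lcm(616, 13) = 8008: x ≡ 7334 (mod 8008).
Verify against each original: 7334 mod 8 = 6, 7334 mod 7 = 5, 7334 mod 11 = 8, 7334 mod 13 = 2.

x ≡ 7334 (mod 8008).


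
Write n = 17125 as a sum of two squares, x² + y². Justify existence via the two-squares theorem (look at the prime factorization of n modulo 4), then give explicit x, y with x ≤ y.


Step 1: Factor n = 17125 = 5^3 · 137.
Step 2: Check the mod-4 condition on each prime factor: 5 ≡ 1 (mod 4), exponent 3; 137 ≡ 1 (mod 4), exponent 1.
All primes ≡ 3 (mod 4) appear to even exponent (or don't appear), so by the two-squares theorem n IS expressible as a sum of two squares.
Step 3: Build a representation. Group n = k² · m with k = 5 and m = 5 · 137 = 685 (a product of primes ≡ 1 (mod 4)); a representation of m scales to one of n via (k·x)² + (k·y)² = k²(x² + y²). Each prime p ≡ 1 (mod 4) is itself a sum of two squares; find a² by testing p − a² for a perfect square:
  5: 5 − 1² = 4 = 2² ⇒ 5 = 1² + 2².
  137: 137 − 1² = 136, 137 − 2² = 133, 137 − 3² = 128, 137 − 4² = 121 = 11² ⇒ 137 = 4² + 11².
  Combine using the Brahmagupta–Fibonacci identity (a² + b²)(c² + d²) = (ac − bd)² + (ad + bc)² = (ac + bd)² + (ad − bc)²:
  5 · 137 = 685: from (1² + 2²)(4² + 11²), take (1·4 − 2·11, 1·11 + 2·4) = (4 − 22, 11 + 8) = (-18, 19); dropping signs (only squares matter) gives (18, 19); check 18² + 19² = 324 + 361 = 685 ✓.
  Scale by k = 5: (5·18, 5·19) = (90, 95).
Step 4: Order so x ≤ y and verify: 90² + 95² = 8100 + 9025 = 17125 = n. ✓

n = 17125 = 90² + 95² (one valid representation with x ≤ y).


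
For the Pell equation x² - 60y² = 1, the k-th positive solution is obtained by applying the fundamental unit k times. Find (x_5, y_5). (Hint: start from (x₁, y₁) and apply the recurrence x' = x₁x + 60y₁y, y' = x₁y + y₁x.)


Step 1: Find the fundamental solution (x₁, y₁) of x² - 60y² = 1.
  Expand √60 as a continued fraction. a₀ = ⌊√60⌋ = 7; iterate m_{k+1} = d_k·a_k − m_k, d_{k+1} = (60 − m_{k+1}²)/d_k, a_{k+1} = ⌊(a₀ + m_{k+1})/d_{k+1}⌋ (starting m₀ = 0, d₀ = 1), with convergents p_k = a_k·p_{k-1} + p_{k-2}, q_k = a_k·q_{k-1} + q_{k-2} (p₋₁ = 1, q₋₁ = 0):
  k = 0: a₀ = 7; p₀/q₀ = 7/1; p₀² − 60·q₀² = 49 − 60 = -11.
  k = 1: m = 7, d = 11, a = ⌊(7 + 7)/11⌋ = 1; p/q = (1·7 + 1)/(1·1 + 0) = 8/1; p² − 60·q² = 64 − 60 = 4.
  k = 2: m = 4, d = 4, a = ⌊(7 + 4)/4⌋ = 2; p/q = (2·8 + 7)/(2·1 + 1) = 23/3; p² − 60·q² = 529 − 540 = -11.
  k = 3: m = 4, d = 11, a = ⌊(7 + 4)/11⌋ = 1; p/q = (1·23 + 8)/(1·3 + 1) = 31/4; p² − 60·q² = 961 − 960 = 1.
  The first convergent with p² − 60·q² = 1 gives the fundamental solution (x₁, y₁) = (31, 4).
Step 2: Apply the recurrence (x_{n+1}, y_{n+1}) = (x₁x_n + 60y₁y_n, x₁y_n + y₁x_n) repeatedly.
  From (x_1, y_1) = (31, 4): x_2 = 31·31 + 60·4·4 = 1921; y_2 = 31·4 + 4·31 = 248.
  From (x_2, y_2) = (1921, 248): x_3 = 31·1921 + 60·4·248 = 119071; y_3 = 31·248 + 4·1921 = 15372.
  From (x_3, y_3) = (119071, 15372): x_4 = 31·119071 + 60·4·15372 = 7380481; y_4 = 31·15372 + 4·119071 = 952816.
  From (x_4, y_4) = (7380481, 952816): x_5 = 31·7380481 + 60·4·952816 = 457470751; y_5 = 31·952816 + 4·7380481 = 59059220.
Step 3: Verify x_5² - 60·y_5² = 209279488020504001 - 209279488020504000 = 1 (should be 1). ✓

(x_1, y_1) = (31, 4); (x_5, y_5) = (457470751, 59059220).


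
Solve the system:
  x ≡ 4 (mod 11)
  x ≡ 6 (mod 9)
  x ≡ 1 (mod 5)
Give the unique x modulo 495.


Moduli 11, 9, 5 are pairwise coprime; by CRT there is a unique solution modulo M = 11 · 9 · 5 = 495.
Solve pairwise, accumulating the modulus:
  Start with x ≡ 4 (mod 11).
  Combine with x ≡ 6 (mod 9): since gcd(11, 9) = 1, we get a unique residue mod 99.
    Write x = 4 + 11·t and substitute into x ≡ 6 (mod 9): 11·t ≡ 6 − 4 = 2 (mod 9).
    Reduce coefficients mod 9: 2·t ≡ 2 (mod 9).
    The inverse of 2 mod 9 is 5 (since 2·5 = 10 = 1·9 + 1), so t ≡ 5·2 = 10 ≡ 1 (mod 9).
    Then x = 4 + 11·1 = 15, valid modulo lcm(11, 9) = 99: x ≡ 15 (mod 99).
  Combine with x ≡ 1 (mod 5): since gcd(99, 5) = 1, we get a unique residue mod 495.
    Write x = 15 + 99·t and substitute into x ≡ 1 (mod 5): 99·t ≡ 1 − 15 = -14 (mod 5).
    Reduce coefficients mod 5: 4·t ≡ 1 (mod 5).
    The inverse of 4 mod 5 is 4 (since 4·4 = 16 = 3·5 + 1), so t ≡ 4·1 = 4 ≡ 4 (mod 5).
    Then x = 15 + 99·4 = 411, valid modulo lcm(99, 5) = 495: x ≡ 411 (mod 495).
Verify: 411 mod 11 = 4 ✓, 411 mod 9 = 6 ✓, 411 mod 5 = 1 ✓.

x ≡ 411 (mod 495).


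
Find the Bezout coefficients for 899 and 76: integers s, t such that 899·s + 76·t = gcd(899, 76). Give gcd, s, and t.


Euclidean algorithm on (899, 76) — divide until remainder is 0:
  899 = 11 · 76 + 63
  76 = 1 · 63 + 13
  63 = 4 · 13 + 11
  13 = 1 · 11 + 2
  11 = 5 · 2 + 1
  2 = 2 · 1 + 0
gcd(899, 76) = 1.
Track Bezout coefficients alongside the remainders: start with r₀ = 899 = a·1 + b·0 (s = 1, t = 0) and r₁ = 76 = a·0 + b·1 (s = 0, t = 1); each new remainder r_{k+1} = r_{k-1} − q_k·r_k inherits s_{k+1} = s_{k-1} − q_k·s_k, t_{k+1} = t_{k-1} − q_k·t_k, so r_k = a·s_k + b·t_k at every step:
  q = 11: r = 63, s = 1 − 11·0 = 1, t = 0 − 11·1 = -11  (check: 899·1 + 76·(-11) = 63)
  q = 1: r = 13, s = 0 − 1·1 = -1, t = 1 − 1·(-11) = 12  (check: 899·(-1) + 76·12 = 13)
  q = 4: r = 11, s = 1 − 4·(-1) = 5, t = -11 − 4·12 = -59  (check: 899·5 + 76·(-59) = 11)
  q = 1: r = 2, s = -1 − 1·5 = -6, t = 12 − 1·(-59) = 71  (check: 899·(-6) + 76·71 = 2)
  q = 5: r = 1, s = 5 − 5·(-6) = 35, t = -59 − 5·71 = -414  (check: 899·35 + 76·(-414) = 1)
The row with r = 1 (the gcd) gives the Bezout coefficients s = 35, t = -414.
Result: 899 · (35) + 76 · (-414) = 1.

gcd(899, 76) = 1; s = 35, t = -414 (check: 899·35 + 76·(-414) = 1).


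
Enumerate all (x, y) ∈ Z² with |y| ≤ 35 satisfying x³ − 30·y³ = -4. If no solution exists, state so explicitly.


The equation is x³ - 30y³ = -4. For fixed y, x³ = 30·y³ − 4, so a solution requires the RHS to be a perfect cube.
Strategy: iterate y from -35 to 35, compute RHS = 30·y³ − 4, and check whether it is a (positive or negative) perfect cube.
Check small values of y:
  y = 0: RHS = -4 is not a perfect cube.
  y = 1: RHS = 26 is not a perfect cube.
  y = -1: RHS = -34 is not a perfect cube.
  y = 2: RHS = 236 is not a perfect cube.
  y = -2: RHS = -244 is not a perfect cube.
  y = 3: RHS = 806 is not a perfect cube.
  y = -3: RHS = -814 is not a perfect cube.
Continuing the search up to |y| = 35 finds no solutions either.
No (x, y) in the scanned range satisfies the equation.

No integer solutions with |y| ≤ 35.


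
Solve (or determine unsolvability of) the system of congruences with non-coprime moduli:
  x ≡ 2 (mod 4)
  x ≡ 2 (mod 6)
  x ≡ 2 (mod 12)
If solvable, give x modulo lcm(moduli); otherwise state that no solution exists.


Moduli 4, 6, 12 are not pairwise coprime, so CRT works modulo lcm(m_i) when all pairwise compatibility conditions hold.
Pairwise compatibility: gcd(m_i, m_j) must divide a_i - a_j for every pair.
Merge one congruence at a time:
  Start: x ≡ 2 (mod 4).
  Combine with x ≡ 2 (mod 6): gcd(4, 6) = 2; 2 - 2 = 0, which IS divisible by 2, so compatible.
    Write x = 2 + 4·t and substitute into x ≡ 2 (mod 6): 4·t ≡ 2 − 2 = 0 (mod 6).
    Divide the congruence (and modulus) by g = 2: 2·t ≡ 0 (mod 3).
    The inverse of 2 mod 3 is 2 (since 2·2 = 4 = 1·3 + 1), so t ≡ 2·0 = 0 ≡ 0 (mod 3).
    Then x = 2 + 4·0 = 2, valid modulo lcm(4, 6) = 12: x ≡ 2 (mod 12).
  Combine with x ≡ 2 (mod 12): gcd(12, 12) = 12; 2 - 2 = 0, which IS divisible by 12, so compatible.
    Write x = 2 + 12·t and substitute into x ≡ 2 (mod 12): 12·t ≡ 2 − 2 = 0 (mod 12).
    Divide the congruence (and modulus) by g = 12: 1·t ≡ 0 (mod 1).
    Modulo 1 every t works; take t = 0.
    Then x = 2 + 12·0 = 2, valid modulo lcm(12, 12) = 12: x ≡ 2 (mod 12).
Verify: 2 mod 4 = 2, 2 mod 6 = 2, 2 mod 12 = 2.

x ≡ 2 (mod 12).


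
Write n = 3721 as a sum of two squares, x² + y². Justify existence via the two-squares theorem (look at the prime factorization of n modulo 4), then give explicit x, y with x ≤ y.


Step 1: Factor n = 3721 = 61^2.
Step 2: Check the mod-4 condition on each prime factor: 61 ≡ 1 (mod 4), exponent 2.
All primes ≡ 3 (mod 4) appear to even exponent (or don't appear), so by the two-squares theorem n IS expressible as a sum of two squares.
Step 3: Build a representation. Here n = 61 · 61 is a product of primes ≡ 1 (mod 4). Each prime p ≡ 1 (mod 4) is itself a sum of two squares; find a² by testing p − a² for a perfect square:
  61: 61 − 1² = 60, 61 − 2² = 57, 61 − 3² = 52, 61 − 4² = 45, 61 − 5² = 36 = 6² ⇒ 61 = 5² + 6².
  Combine using the Brahmagupta–Fibonacci identity (a² + b²)(c² + d²) = (ac − bd)² + (ad + bc)² = (ac + bd)² + (ad − bc)²:
  61 · 61 = 3721: from (5² + 6²)(5² + 6²), take (5·5 − 6·6, 5·6 + 6·5) = (25 − 36, 30 + 30) = (-11, 60); dropping signs (only squares matter) gives (11, 60); check 11² + 60² = 121 + 3600 = 3721 ✓.
Step 4: Order so x ≤ y and verify: 11² + 60² = 121 + 3600 = 3721 = n. ✓

n = 3721 = 11² + 60² (one valid representation with x ≤ y).


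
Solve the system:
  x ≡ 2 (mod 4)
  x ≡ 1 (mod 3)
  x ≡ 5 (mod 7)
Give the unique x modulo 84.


Moduli 4, 3, 7 are pairwise coprime; by CRT there is a unique solution modulo M = 4 · 3 · 7 = 84.
Solve pairwise, accumulating the modulus:
  Start with x ≡ 2 (mod 4).
  Combine with x ≡ 1 (mod 3): since gcd(4, 3) = 1, we get a unique residue mod 12.
    Write x = 2 + 4·t and substitute into x ≡ 1 (mod 3): 4·t ≡ 1 − 2 = -1 (mod 3).
    Reduce coefficients mod 3: 1·t ≡ 2 (mod 3).
    So t ≡ 2 (mod 3).
    Then x = 2 + 4·2 = 10, valid modulo lcm(4, 3) = 12: x ≡ 10 (mod 12).
  Combine with x ≡ 5 (mod 7): since gcd(12, 7) = 1, we get a unique residue mod 84.
    Write x = 10 + 12·t and substitute into x ≡ 5 (mod 7): 12·t ≡ 5 − 10 = -5 (mod 7).
    Reduce coefficients mod 7: 5·t ≡ 2 (mod 7).
    The inverse of 5 mod 7 is 3 (since 5·3 = 15 = 2·7 + 1), so t ≡ 3·2 = 6 ≡ 6 (mod 7).
    Then x = 10 + 12·6 = 82, valid modulo lcm(12, 7) = 84: x ≡ 82 (mod 84).
Verify: 82 mod 4 = 2 ✓, 82 mod 3 = 1 ✓, 82 mod 7 = 5 ✓.

x ≡ 82 (mod 84).


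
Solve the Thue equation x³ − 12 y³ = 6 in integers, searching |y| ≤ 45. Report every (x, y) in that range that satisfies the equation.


The equation is x³ - 12y³ = 6. For fixed y, x³ = 12·y³ + 6, so a solution requires the RHS to be a perfect cube.
Strategy: iterate y from -45 to 45, compute RHS = 12·y³ + 6, and check whether it is a (positive or negative) perfect cube.
Check small values of y:
  y = 0: RHS = 6 is not a perfect cube.
  y = 1: RHS = 18 is not a perfect cube.
  y = -1: RHS = -6 is not a perfect cube.
  y = 2: RHS = 102 is not a perfect cube.
  y = -2: RHS = -90 is not a perfect cube.
  y = 3: RHS = 330 is not a perfect cube.
  y = -3: RHS = -318 is not a perfect cube.
Continuing the search up to |y| = 45 finds no solutions either.
No (x, y) in the scanned range satisfies the equation.

No integer solutions with |y| ≤ 45.


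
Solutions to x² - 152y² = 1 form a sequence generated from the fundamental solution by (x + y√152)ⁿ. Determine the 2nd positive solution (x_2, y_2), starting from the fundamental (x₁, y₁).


Step 1: Find the fundamental solution (x₁, y₁) of x² - 152y² = 1.
  Expand √152 as a continued fraction. a₀ = ⌊√152⌋ = 12; iterate m_{k+1} = d_k·a_k − m_k, d_{k+1} = (152 − m_{k+1}²)/d_k, a_{k+1} = ⌊(a₀ + m_{k+1})/d_{k+1}⌋ (starting m₀ = 0, d₀ = 1), with convergents p_k = a_k·p_{k-1} + p_{k-2}, q_k = a_k·q_{k-1} + q_{k-2} (p₋₁ = 1, q₋₁ = 0):
  k = 0: a₀ = 12; p₀/q₀ = 12/1; p₀² − 152·q₀² = 144 − 152 = -8.
  k = 1: m = 12, d = 8, a = ⌊(12 + 12)/8⌋ = 3; p/q = (3·12 + 1)/(3·1 + 0) = 37/3; p² − 152·q² = 1369 − 1368 = 1.
  The first convergent with p² − 152·q² = 1 gives the fundamental solution (x₁, y₁) = (37, 3).
Step 2: Apply the recurrence (x_{n+1}, y_{n+1}) = (x₁x_n + 152y₁y_n, x₁y_n + y₁x_n) repeatedly.
  From (x_1, y_1) = (37, 3): x_2 = 37·37 + 152·3·3 = 2737; y_2 = 37·3 + 3·37 = 222.
Step 3: Verify x_2² - 152·y_2² = 7491169 - 7491168 = 1 (should be 1). ✓

(x_1, y_1) = (37, 3); (x_2, y_2) = (2737, 222).


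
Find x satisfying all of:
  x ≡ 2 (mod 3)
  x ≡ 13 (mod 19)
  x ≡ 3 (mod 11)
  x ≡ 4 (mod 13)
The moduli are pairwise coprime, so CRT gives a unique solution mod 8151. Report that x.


Product of moduli M = 3 · 19 · 11 · 13 = 8151.
Merge one congruence at a time:
  Start: x ≡ 2 (mod 3).
  Combine with x ≡ 13 (mod 19); new modulus lcm = 57.
    Write x = 2 + 3·t and substitute into x ≡ 13 (mod 19): 3·t ≡ 13 − 2 = 11 (mod 19).
    The inverse of 3 mod 19 is 13 (since 3·13 = 39 = 2·19 + 1), so t ≡ 13·11 = 143 ≡ 10 (mod 19).
    Then x = 2 + 3·10 = 32, valid modulo lcm(3, 19) = 57: x ≡ 32 (mod 57).
  Combine with x ≡ 3 (mod 11); new modulus lcm = 627.
    Write x = 32 + 57·t and substitute into x ≡ 3 (mod 11): 57·t ≡ 3 − 32 = -29 (mod 11).
    Reduce coefficients mod 11: 2·t ≡ 4 (mod 11).
    The inverse of 2 mod 11 is 6 (since 2·6 = 12 = 1·11 + 1), so t ≡ 6·4 = 24 ≡ 2 (mod 11).
    Then x = 32 + 57·2 = 146, valid modulo lcm(57, 11) = 627: x ≡ 146 (mod 627).
  Combine with x ≡ 4 (mod 13); new modulus lcm = 8151.
    Write x = 146 + 627·t and substitute into x ≡ 4 (mod 13): 627·t ≡ 4 − 146 = -142 (mod 13).
    Reduce coefficients mod 13: 3·t ≡ 1 (mod 13).
    The inverse of 3 mod 13 is 9 (since 3·9 = 27 = 2·13 + 1), so t ≡ 9·1 = 9 ≡ 9 (mod 13).
    Then x = 146 + 627·9 = 5789, valid modulo lcm(627, 13) = 8151: x ≡ 5789 (mod 8151).
Verify against each original: 5789 mod 3 = 2, 5789 mod 19 = 13, 5789 mod 11 = 3, 5789 mod 13 = 4.

x ≡ 5789 (mod 8151).


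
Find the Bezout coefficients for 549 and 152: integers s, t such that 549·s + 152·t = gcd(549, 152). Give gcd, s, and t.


Euclidean algorithm on (549, 152) — divide until remainder is 0:
  549 = 3 · 152 + 93
  152 = 1 · 93 + 59
  93 = 1 · 59 + 34
  59 = 1 · 34 + 25
  34 = 1 · 25 + 9
  25 = 2 · 9 + 7
  9 = 1 · 7 + 2
  7 = 3 · 2 + 1
  2 = 2 · 1 + 0
gcd(549, 152) = 1.
Track Bezout coefficients alongside the remainders: start with r₀ = 549 = a·1 + b·0 (s = 1, t = 0) and r₁ = 152 = a·0 + b·1 (s = 0, t = 1); each new remainder r_{k+1} = r_{k-1} − q_k·r_k inherits s_{k+1} = s_{k-1} − q_k·s_k, t_{k+1} = t_{k-1} − q_k·t_k, so r_k = a·s_k + b·t_k at every step:
  q = 3: r = 93, s = 1 − 3·0 = 1, t = 0 − 3·1 = -3  (check: 549·1 + 152·(-3) = 93)
  q = 1: r = 59, s = 0 − 1·1 = -1, t = 1 − 1·(-3) = 4  (check: 549·(-1) + 152·4 = 59)
  q = 1: r = 34, s = 1 − 1·(-1) = 2, t = -3 − 1·4 = -7  (check: 549·2 + 152·(-7) = 34)
  q = 1: r = 25, s = -1 − 1·2 = -3, t = 4 − 1·(-7) = 11  (check: 549·(-3) + 152·11 = 25)
  q = 1: r = 9, s = 2 − 1·(-3) = 5, t = -7 − 1·11 = -18  (check: 549·5 + 152·(-18) = 9)
  q = 2: r = 7, s = -3 − 2·5 = -13, t = 11 − 2·(-18) = 47  (check: 549·(-13) + 152·47 = 7)
  q = 1: r = 2, s = 5 − 1·(-13) = 18, t = -18 − 1·47 = -65  (check: 549·18 + 152·(-65) = 2)
  q = 3: r = 1, s = -13 − 3·18 = -67, t = 47 − 3·(-65) = 242  (check: 549·(-67) + 152·242 = 1)
The row with r = 1 (the gcd) gives the Bezout coefficients s = -67, t = 242.
Result: 549 · (-67) + 152 · (242) = 1.

gcd(549, 152) = 1; s = -67, t = 242 (check: 549·(-67) + 152·242 = 1).


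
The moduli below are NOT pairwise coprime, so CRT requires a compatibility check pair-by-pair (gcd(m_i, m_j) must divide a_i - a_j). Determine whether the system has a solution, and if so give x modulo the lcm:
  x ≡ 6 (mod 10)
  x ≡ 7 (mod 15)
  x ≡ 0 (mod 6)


Moduli 10, 15, 6 are not pairwise coprime, so CRT works modulo lcm(m_i) when all pairwise compatibility conditions hold.
Pairwise compatibility: gcd(m_i, m_j) must divide a_i - a_j for every pair.
Merge one congruence at a time:
  Start: x ≡ 6 (mod 10).
  Combine with x ≡ 7 (mod 15): gcd(10, 15) = 5, and 7 - 6 = 1 is NOT divisible by 5.
    ⇒ system is inconsistent (no integer solution).

No solution (the system is inconsistent).


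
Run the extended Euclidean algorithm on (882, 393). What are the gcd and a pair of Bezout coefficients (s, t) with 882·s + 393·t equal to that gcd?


Euclidean algorithm on (882, 393) — divide until remainder is 0:
  882 = 2 · 393 + 96
  393 = 4 · 96 + 9
  96 = 10 · 9 + 6
  9 = 1 · 6 + 3
  6 = 2 · 3 + 0
gcd(882, 393) = 3.
Track Bezout coefficients alongside the remainders: start with r₀ = 882 = a·1 + b·0 (s = 1, t = 0) and r₁ = 393 = a·0 + b·1 (s = 0, t = 1); each new remainder r_{k+1} = r_{k-1} − q_k·r_k inherits s_{k+1} = s_{k-1} − q_k·s_k, t_{k+1} = t_{k-1} − q_k·t_k, so r_k = a·s_k + b·t_k at every step:
  q = 2: r = 96, s = 1 − 2·0 = 1, t = 0 − 2·1 = -2  (check: 882·1 + 393·(-2) = 96)
  q = 4: r = 9, s = 0 − 4·1 = -4, t = 1 − 4·(-2) = 9  (check: 882·(-4) + 393·9 = 9)
  q = 10: r = 6, s = 1 − 10·(-4) = 41, t = -2 − 10·9 = -92  (check: 882·41 + 393·(-92) = 6)
  q = 1: r = 3, s = -4 − 1·41 = -45, t = 9 − 1·(-92) = 101  (check: 882·(-45) + 393·101 = 3)
The row with r = 3 (the gcd) gives the Bezout coefficients s = -45, t = 101.
Result: 882 · (-45) + 393 · (101) = 3.

gcd(882, 393) = 3; s = -45, t = 101 (check: 882·(-45) + 393·101 = 3).


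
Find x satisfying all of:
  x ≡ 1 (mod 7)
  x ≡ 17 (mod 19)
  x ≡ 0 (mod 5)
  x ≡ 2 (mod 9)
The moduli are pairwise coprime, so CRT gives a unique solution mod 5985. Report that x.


Product of moduli M = 7 · 19 · 5 · 9 = 5985.
Merge one congruence at a time:
  Start: x ≡ 1 (mod 7).
  Combine with x ≡ 17 (mod 19); new modulus lcm = 133.
    Write x = 1 + 7·t and substitute into x ≡ 17 (mod 19): 7·t ≡ 17 − 1 = 16 (mod 19).
    The inverse of 7 mod 19 is 11 (since 7·11 = 77 = 4·19 + 1), so t ≡ 11·16 = 176 ≡ 5 (mod 19).
    Then x = 1 + 7·5 = 36, valid modulo lcm(7, 19) = 133: x ≡ 36 (mod 133).
  Combine with x ≡ 0 (mod 5); new modulus lcm = 665.
    Write x = 36 + 133·t and substitute into x ≡ 0 (mod 5): 133·t ≡ 0 − 36 = -36 (mod 5).
    Reduce coefficients mod 5: 3·t ≡ 4 (mod 5).
    The inverse of 3 mod 5 is 2 (since 3·2 = 6 = 1·5 + 1), so t ≡ 2·4 = 8 ≡ 3 (mod 5).
    Then x = 36 + 133·3 = 435, valid modulo lcm(133, 5) = 665: x ≡ 435 (mod 665).
  Combine with x ≡ 2 (mod 9); new modulus lcm = 5985.
    Write x = 435 + 665·t and substitute into x ≡ 2 (mod 9): 665·t ≡ 2 − 435 = -433 (mod 9).
    Reduce coefficients mod 9: 8·t ≡ 8 (mod 9).
    The inverse of 8 mod 9 is 8 (since 8·8 = 64 = 7·9 + 1), so t ≡ 8·8 = 64 ≡ 1 (mod 9).
    Then x = 435 + 665·1 = 1100, valid modulo lcm(665, 9) = 5985: x ≡ 1100 (mod 5985).
Verify against each original: 1100 mod 7 = 1, 1100 mod 19 = 17, 1100 mod 5 = 0, 1100 mod 9 = 2.

x ≡ 1100 (mod 5985).


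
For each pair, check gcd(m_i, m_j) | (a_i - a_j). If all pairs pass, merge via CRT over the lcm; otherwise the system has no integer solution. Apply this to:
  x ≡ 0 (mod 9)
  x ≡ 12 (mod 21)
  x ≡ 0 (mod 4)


Moduli 9, 21, 4 are not pairwise coprime, so CRT works modulo lcm(m_i) when all pairwise compatibility conditions hold.
Pairwise compatibility: gcd(m_i, m_j) must divide a_i - a_j for every pair.
Merge one congruence at a time:
  Start: x ≡ 0 (mod 9).
  Combine with x ≡ 12 (mod 21): gcd(9, 21) = 3; 12 - 0 = 12, which IS divisible by 3, so compatible.
    Write x = 0 + 9·t and substitute into x ≡ 12 (mod 21): 9·t ≡ 12 − 0 = 12 (mod 21).
    Divide the congruence (and modulus) by g = 3: 3·t ≡ 4 (mod 7).
    The inverse of 3 mod 7 is 5 (since 3·5 = 15 = 2·7 + 1), so t ≡ 5·4 = 20 ≡ 6 (mod 7).
    Then x = 0 + 9·6 = 54, valid modulo lcm(9, 21) = 63: x ≡ 54 (mod 63).
  Combine with x ≡ 0 (mod 4): gcd(63, 4) = 1; 0 - 54 = -54, which IS divisible by 1, so compatible.
    Write x = 54 + 63·t and substitute into x ≡ 0 (mod 4): 63·t ≡ 0 − 54 = -54 (mod 4).
    Reduce coefficients mod 4: 3·t ≡ 2 (mod 4).
    The inverse of 3 mod 4 is 3 (since 3·3 = 9 = 2·4 + 1), so t ≡ 3·2 = 6 ≡ 2 (mod 4).
    Then x = 54 + 63·2 = 180, valid modulo lcm(63, 4) = 252: x ≡ 180 (mod 252).
Verify: 180 mod 9 = 0, 180 mod 21 = 12, 180 mod 4 = 0.

x ≡ 180 (mod 252).


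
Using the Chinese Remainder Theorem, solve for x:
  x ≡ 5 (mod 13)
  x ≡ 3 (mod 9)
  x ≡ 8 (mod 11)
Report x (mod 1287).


Moduli 13, 9, 11 are pairwise coprime; by CRT there is a unique solution modulo M = 13 · 9 · 11 = 1287.
Solve pairwise, accumulating the modulus:
  Start with x ≡ 5 (mod 13).
  Combine with x ≡ 3 (mod 9): since gcd(13, 9) = 1, we get a unique residue mod 117.
    Write x = 5 + 13·t and substitute into x ≡ 3 (mod 9): 13·t ≡ 3 − 5 = -2 (mod 9).
    Reduce coefficients mod 9: 4·t ≡ 7 (mod 9).
    The inverse of 4 mod 9 is 7 (since 4·7 = 28 = 3·9 + 1), so t ≡ 7·7 = 49 ≡ 4 (mod 9).
    Then x = 5 + 13·4 = 57, valid modulo lcm(13, 9) = 117: x ≡ 57 (mod 117).
  Combine with x ≡ 8 (mod 11): since gcd(117, 11) = 1, we get a unique residue mod 1287.
    Write x = 57 + 117·t and substitute into x ≡ 8 (mod 11): 117·t ≡ 8 − 57 = -49 (mod 11).
    Reduce coefficients mod 11: 7·t ≡ 6 (mod 11).
    The inverse of 7 mod 11 is 8 (since 7·8 = 56 = 5·11 + 1), so t ≡ 8·6 = 48 ≡ 4 (mod 11).
    Then x = 57 + 117·4 = 525, valid modulo lcm(117, 11) = 1287: x ≡ 525 (mod 1287).
Verify: 525 mod 13 = 5 ✓, 525 mod 9 = 3 ✓, 525 mod 11 = 8 ✓.

x ≡ 525 (mod 1287).


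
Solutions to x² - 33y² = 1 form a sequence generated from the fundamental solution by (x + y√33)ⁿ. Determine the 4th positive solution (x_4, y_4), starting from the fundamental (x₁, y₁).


Step 1: Find the fundamental solution (x₁, y₁) of x² - 33y² = 1.
  Expand √33 as a continued fraction. a₀ = ⌊√33⌋ = 5; iterate m_{k+1} = d_k·a_k − m_k, d_{k+1} = (33 − m_{k+1}²)/d_k, a_{k+1} = ⌊(a₀ + m_{k+1})/d_{k+1}⌋ (starting m₀ = 0, d₀ = 1), with convergents p_k = a_k·p_{k-1} + p_{k-2}, q_k = a_k·q_{k-1} + q_{k-2} (p₋₁ = 1, q₋₁ = 0):
  k = 0: a₀ = 5; p₀/q₀ = 5/1; p₀² − 33·q₀² = 25 − 33 = -8.
  k = 1: m = 5, d = 8, a = ⌊(5 + 5)/8⌋ = 1; p/q = (1·5 + 1)/(1·1 + 0) = 6/1; p² − 33·q² = 36 − 33 = 3.
  k = 2: m = 3, d = 3, a = ⌊(5 + 3)/3⌋ = 2; p/q = (2·6 + 5)/(2·1 + 1) = 17/3; p² − 33·q² = 289 − 297 = -8.
  k = 3: m = 3, d = 8, a = ⌊(5 + 3)/8⌋ = 1; p/q = (1·17 + 6)/(1·3 + 1) = 23/4; p² − 33·q² = 529 − 528 = 1.
  The first convergent with p² − 33·q² = 1 gives the fundamental solution (x₁, y₁) = (23, 4).
Step 2: Apply the recurrence (x_{n+1}, y_{n+1}) = (x₁x_n + 33y₁y_n, x₁y_n + y₁x_n) repeatedly.
  From (x_1, y_1) = (23, 4): x_2 = 23·23 + 33·4·4 = 1057; y_2 = 23·4 + 4·23 = 184.
  From (x_2, y_2) = (1057, 184): x_3 = 23·1057 + 33·4·184 = 48599; y_3 = 23·184 + 4·1057 = 8460.
  From (x_3, y_3) = (48599, 8460): x_4 = 23·48599 + 33·4·8460 = 2234497; y_4 = 23·8460 + 4·48599 = 388976.
Step 3: Verify x_4² - 33·y_4² = 4992976843009 - 4992976843008 = 1 (should be 1). ✓

(x_1, y_1) = (23, 4); (x_4, y_4) = (2234497, 388976).


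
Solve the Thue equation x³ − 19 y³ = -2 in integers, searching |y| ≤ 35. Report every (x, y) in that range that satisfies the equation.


The equation is x³ - 19y³ = -2. For fixed y, x³ = 19·y³ − 2, so a solution requires the RHS to be a perfect cube.
Strategy: iterate y from -35 to 35, compute RHS = 19·y³ − 2, and check whether it is a (positive or negative) perfect cube.
Check small values of y:
  y = 0: RHS = -2 is not a perfect cube.
  y = 1: RHS = 17 is not a perfect cube.
  y = -1: RHS = -21 is not a perfect cube.
  y = 2: RHS = 150 is not a perfect cube.
  y = -2: RHS = -154 is not a perfect cube.
  y = 3: RHS = 511 is not a perfect cube.
  y = -3: RHS = -515 is not a perfect cube.
Continuing the search up to |y| = 35 finds no solutions either.
No (x, y) in the scanned range satisfies the equation.

No integer solutions with |y| ≤ 35.


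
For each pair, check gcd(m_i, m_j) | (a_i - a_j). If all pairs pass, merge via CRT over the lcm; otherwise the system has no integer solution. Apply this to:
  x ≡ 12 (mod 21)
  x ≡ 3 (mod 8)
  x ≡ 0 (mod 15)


Moduli 21, 8, 15 are not pairwise coprime, so CRT works modulo lcm(m_i) when all pairwise compatibility conditions hold.
Pairwise compatibility: gcd(m_i, m_j) must divide a_i - a_j for every pair.
Merge one congruence at a time:
  Start: x ≡ 12 (mod 21).
  Combine with x ≡ 3 (mod 8): gcd(21, 8) = 1; 3 - 12 = -9, which IS divisible by 1, so compatible.
    Write x = 12 + 21·t and substitute into x ≡ 3 (mod 8): 21·t ≡ 3 − 12 = -9 (mod 8).
    Reduce coefficients mod 8: 5·t ≡ 7 (mod 8).
    The inverse of 5 mod 8 is 5 (since 5·5 = 25 = 3·8 + 1), so t ≡ 5·7 = 35 ≡ 3 (mod 8).
    Then x = 12 + 21·3 = 75, valid modulo lcm(21, 8) = 168: x ≡ 75 (mod 168).
  Combine with x ≡ 0 (mod 15): gcd(168, 15) = 3; 0 - 75 = -75, which IS divisible by 3, so compatible.
    Write x = 75 + 168·t and substitute into x ≡ 0 (mod 15): 168·t ≡ 0 − 75 = -75 (mod 15).
    Divide the congruence (and modulus) by g = 3: 56·t ≡ -25 (mod 5).
    Reduce coefficients mod 5: 1·t ≡ 0 (mod 5).
    So t ≡ 0 (mod 5).
    Then x = 75 + 168·0 = 75, valid modulo lcm(168, 15) = 840: x ≡ 75 (mod 840).
Verify: 75 mod 21 = 12, 75 mod 8 = 3, 75 mod 15 = 0.

x ≡ 75 (mod 840).


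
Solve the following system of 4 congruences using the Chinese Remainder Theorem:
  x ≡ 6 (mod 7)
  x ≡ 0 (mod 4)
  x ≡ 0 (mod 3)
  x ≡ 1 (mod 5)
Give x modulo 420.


Product of moduli M = 7 · 4 · 3 · 5 = 420.
Merge one congruence at a time:
  Start: x ≡ 6 (mod 7).
  Combine with x ≡ 0 (mod 4); new modulus lcm = 28.
    Write x = 6 + 7·t and substitute into x ≡ 0 (mod 4): 7·t ≡ 0 − 6 = -6 (mod 4).
    Reduce coefficients mod 4: 3·t ≡ 2 (mod 4).
    The inverse of 3 mod 4 is 3 (since 3·3 = 9 = 2·4 + 1), so t ≡ 3·2 = 6 ≡ 2 (mod 4).
    Then x = 6 + 7·2 = 20, valid modulo lcm(7, 4) = 28: x ≡ 20 (mod 28).
  Combine with x ≡ 0 (mod 3); new modulus lcm = 84.
    Write x = 20 + 28·t and substitute into x ≡ 0 (mod 3): 28·t ≡ 0 − 20 = -20 (mod 3).
    Reduce coefficients mod 3: 1·t ≡ 1 (mod 3).
    So t ≡ 1 (mod 3).
    Then x = 20 + 28·1 = 48, valid modulo lcm(28, 3) = 84: x ≡ 48 (mod 84).
  Combine with x ≡ 1 (mod 5); new modulus lcm = 420.
    Write x = 48 + 84·t and substitute into x ≡ 1 (mod 5): 84·t ≡ 1 − 48 = -47 (mod 5).
    Reduce coefficients mod 5: 4·t ≡ 3 (mod 5).
    The inverse of 4 mod 5 is 4 (since 4·4 = 16 = 3·5 + 1), so t ≡ 4·3 = 12 ≡ 2 (mod 5).
    Then x = 48 + 84·2 = 216, valid modulo lcm(84, 5) = 420: x ≡ 216 (mod 420).
Verify against each original: 216 mod 7 = 6, 216 mod 4 = 0, 216 mod 3 = 0, 216 mod 5 = 1.

x ≡ 216 (mod 420).


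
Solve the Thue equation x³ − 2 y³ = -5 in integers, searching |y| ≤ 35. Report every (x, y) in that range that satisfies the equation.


The equation is x³ - 2y³ = -5. For fixed y, x³ = 2·y³ − 5, so a solution requires the RHS to be a perfect cube.
Strategy: iterate y from -35 to 35, compute RHS = 2·y³ − 5, and check whether it is a (positive or negative) perfect cube.
Check small values of y:
  y = 0: RHS = -5 is not a perfect cube.
  y = 1: RHS = -3 is not a perfect cube.
  y = -1: RHS = -7 is not a perfect cube.
  y = 2: RHS = 11 is not a perfect cube.
  y = -2: RHS = -21 is not a perfect cube.
  y = 3: RHS = 49 is not a perfect cube.
  y = -3: RHS = -59 is not a perfect cube.
Continuing the search up to |y| = 35 finds no solutions either.
No (x, y) in the scanned range satisfies the equation.

No integer solutions with |y| ≤ 35.


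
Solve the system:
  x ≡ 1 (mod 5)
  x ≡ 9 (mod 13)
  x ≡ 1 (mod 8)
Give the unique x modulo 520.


Moduli 5, 13, 8 are pairwise coprime; by CRT there is a unique solution modulo M = 5 · 13 · 8 = 520.
Solve pairwise, accumulating the modulus:
  Start with x ≡ 1 (mod 5).
  Combine with x ≡ 9 (mod 13): since gcd(5, 13) = 1, we get a unique residue mod 65.
    Write x = 1 + 5·t and substitute into x ≡ 9 (mod 13): 5·t ≡ 9 − 1 = 8 (mod 13).
    The inverse of 5 mod 13 is 8 (since 5·8 = 40 = 3·13 + 1), so t ≡ 8·8 = 64 ≡ 12 (mod 13).
    Then x = 1 + 5·12 = 61, valid modulo lcm(5, 13) = 65: x ≡ 61 (mod 65).
  Combine with x ≡ 1 (mod 8): since gcd(65, 8) = 1, we get a unique residue mod 520.
    Write x = 61 + 65·t and substitute into x ≡ 1 (mod 8): 65·t ≡ 1 − 61 = -60 (mod 8).
    Reduce coefficients mod 8: 1·t ≡ 4 (mod 8).
    So t ≡ 4 (mod 8).
    Then x = 61 + 65·4 = 321, valid modulo lcm(65, 8) = 520: x ≡ 321 (mod 520).
Verify: 321 mod 5 = 1 ✓, 321 mod 13 = 9 ✓, 321 mod 8 = 1 ✓.

x ≡ 321 (mod 520).


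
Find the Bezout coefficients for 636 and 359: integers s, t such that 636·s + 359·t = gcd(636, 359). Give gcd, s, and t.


Euclidean algorithm on (636, 359) — divide until remainder is 0:
  636 = 1 · 359 + 277
  359 = 1 · 277 + 82
  277 = 3 · 82 + 31
  82 = 2 · 31 + 20
  31 = 1 · 20 + 11
  20 = 1 · 11 + 9
  11 = 1 · 9 + 2
  9 = 4 · 2 + 1
  2 = 2 · 1 + 0
gcd(636, 359) = 1.
Track Bezout coefficients alongside the remainders: start with r₀ = 636 = a·1 + b·0 (s = 1, t = 0) and r₁ = 359 = a·0 + b·1 (s = 0, t = 1); each new remainder r_{k+1} = r_{k-1} − q_k·r_k inherits s_{k+1} = s_{k-1} − q_k·s_k, t_{k+1} = t_{k-1} − q_k·t_k, so r_k = a·s_k + b·t_k at every step:
  q = 1: r = 277, s = 1 − 1·0 = 1, t = 0 − 1·1 = -1  (check: 636·1 + 359·(-1) = 277)
  q = 1: r = 82, s = 0 − 1·1 = -1, t = 1 − 1·(-1) = 2  (check: 636·(-1) + 359·2 = 82)
  q = 3: r = 31, s = 1 − 3·(-1) = 4, t = -1 − 3·2 = -7  (check: 636·4 + 359·(-7) = 31)
  q = 2: r = 20, s = -1 − 2·4 = -9, t = 2 − 2·(-7) = 16  (check: 636·(-9) + 359·16 = 20)
  q = 1: r = 11, s = 4 − 1·(-9) = 13, t = -7 − 1·16 = -23  (check: 636·13 + 359·(-23) = 11)
  q = 1: r = 9, s = -9 − 1·13 = -22, t = 16 − 1·(-23) = 39  (check: 636·(-22) + 359·39 = 9)
  q = 1: r = 2, s = 13 − 1·(-22) = 35, t = -23 − 1·39 = -62  (check: 636·35 + 359·(-62) = 2)
  q = 4: r = 1, s = -22 − 4·35 = -162, t = 39 − 4·(-62) = 287  (check: 636·(-162) + 359·287 = 1)
The row with r = 1 (the gcd) gives the Bezout coefficients s = -162, t = 287.
Result: 636 · (-162) + 359 · (287) = 1.

gcd(636, 359) = 1; s = -162, t = 287 (check: 636·(-162) + 359·287 = 1).


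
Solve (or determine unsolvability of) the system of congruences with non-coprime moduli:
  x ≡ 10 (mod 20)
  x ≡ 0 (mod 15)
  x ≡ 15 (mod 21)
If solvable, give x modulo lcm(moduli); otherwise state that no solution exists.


Moduli 20, 15, 21 are not pairwise coprime, so CRT works modulo lcm(m_i) when all pairwise compatibility conditions hold.
Pairwise compatibility: gcd(m_i, m_j) must divide a_i - a_j for every pair.
Merge one congruence at a time:
  Start: x ≡ 10 (mod 20).
  Combine with x ≡ 0 (mod 15): gcd(20, 15) = 5; 0 - 10 = -10, which IS divisible by 5, so compatible.
    Write x = 10 + 20·t and substitute into x ≡ 0 (mod 15): 20·t ≡ 0 − 10 = -10 (mod 15).
    Divide the congruence (and modulus) by g = 5: 4·t ≡ -2 (mod 3).
    Reduce coefficients mod 3: 1·t ≡ 1 (mod 3).
    So t ≡ 1 (mod 3).
    Then x = 10 + 20·1 = 30, valid modulo lcm(20, 15) = 60: x ≡ 30 (mod 60).
  Combine with x ≡ 15 (mod 21): gcd(60, 21) = 3; 15 - 30 = -15, which IS divisible by 3, so compatible.
    Write x = 30 + 60·t and substitute into x ≡ 15 (mod 21): 60·t ≡ 15 − 30 = -15 (mod 21).
    Divide the congruence (and modulus) by g = 3: 20·t ≡ -5 (mod 7).
    Reduce coefficients mod 7: 6·t ≡ 2 (mod 7).
    The inverse of 6 mod 7 is 6 (since 6·6 = 36 = 5·7 + 1), so t ≡ 6·2 = 12 ≡ 5 (mod 7).
    Then x = 30 + 60·5 = 330, valid modulo lcm(60, 21) = 420: x ≡ 330 (mod 420).
Verify: 330 mod 20 = 10, 330 mod 15 = 0, 330 mod 21 = 15.

x ≡ 330 (mod 420).
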